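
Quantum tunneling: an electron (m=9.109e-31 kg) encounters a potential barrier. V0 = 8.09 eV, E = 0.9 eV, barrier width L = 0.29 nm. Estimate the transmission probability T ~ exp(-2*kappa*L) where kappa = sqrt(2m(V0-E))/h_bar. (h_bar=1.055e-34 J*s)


V0 - E = 7.19 eV = 1.1518e-18 J
kappa = sqrt(2 * m * (V0-E)) / h_bar
= sqrt(2 * 9.109e-31 * 1.1518e-18) / 1.055e-34
= 1.3731e+10 /m
2*kappa*L = 2 * 1.3731e+10 * 0.29e-9
= 7.9638
T = exp(-7.9638) = 3.478210e-04

3.478210e-04


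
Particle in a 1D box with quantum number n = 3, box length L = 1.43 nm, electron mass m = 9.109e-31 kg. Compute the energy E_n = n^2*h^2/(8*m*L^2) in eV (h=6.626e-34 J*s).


E = n^2 * h^2 / (8 * m * L^2)
= 3^2 * (6.626e-34)^2 / (8 * 9.109e-31 * (1.43e-9)^2)
= 9 * 4.3904e-67 / (8 * 9.109e-31 * 2.0449e-18)
= 2.6516e-19 J
= 1.6552 eV

1.6552


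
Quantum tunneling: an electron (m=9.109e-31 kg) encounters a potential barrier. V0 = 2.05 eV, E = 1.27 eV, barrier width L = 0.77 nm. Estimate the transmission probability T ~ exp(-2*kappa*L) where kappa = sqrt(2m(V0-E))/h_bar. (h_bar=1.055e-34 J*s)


V0 - E = 0.78 eV = 1.2496e-19 J
kappa = sqrt(2 * m * (V0-E)) / h_bar
= sqrt(2 * 9.109e-31 * 1.2496e-19) / 1.055e-34
= 4.5225e+09 /m
2*kappa*L = 2 * 4.5225e+09 * 0.77e-9
= 6.9646
T = exp(-6.9646) = 9.447258e-04

9.447258e-04


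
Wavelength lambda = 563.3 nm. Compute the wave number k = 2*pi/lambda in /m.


k = 2 * pi / lambda
= 6.2832 / (563.3e-9)
= 6.2832 / 5.6330e-07
= 1.1154e+07 /m

1.1154e+07


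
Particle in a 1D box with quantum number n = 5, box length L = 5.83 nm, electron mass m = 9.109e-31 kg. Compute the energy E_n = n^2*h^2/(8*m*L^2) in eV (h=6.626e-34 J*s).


E = n^2 * h^2 / (8 * m * L^2)
= 5^2 * (6.626e-34)^2 / (8 * 9.109e-31 * (5.83e-9)^2)
= 25 * 4.3904e-67 / (8 * 9.109e-31 * 3.3989e-17)
= 4.4314e-20 J
= 0.2766 eV

0.2766


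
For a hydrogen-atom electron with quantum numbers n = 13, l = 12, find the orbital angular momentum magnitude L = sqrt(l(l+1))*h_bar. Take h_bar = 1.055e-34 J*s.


L = sqrt(l*(l+1)) * h_bar
= sqrt(12 * 13) * 1.055e-34
= sqrt(156) * 1.055e-34
= 12.49 * 1.055e-34
= 1.3177e-33 J*s

1.3177e-33


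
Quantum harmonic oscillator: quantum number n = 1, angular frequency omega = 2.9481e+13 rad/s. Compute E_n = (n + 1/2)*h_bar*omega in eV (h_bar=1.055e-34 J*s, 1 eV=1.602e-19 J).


E = (n + 1/2) * h_bar * omega
= (1 + 0.5) * 1.055e-34 * 2.9481e+13
= 1.5 * 3.1102e-21
= 4.6654e-21 J
= 0.0291 eV

0.0291


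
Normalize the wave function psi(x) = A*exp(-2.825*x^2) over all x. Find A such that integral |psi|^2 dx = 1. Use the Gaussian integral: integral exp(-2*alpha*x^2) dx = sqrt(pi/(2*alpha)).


integral |psi|^2 dx = A^2 * sqrt(pi/(2*alpha)) = 1
A^2 = sqrt(2*alpha/pi)
= sqrt(2 * 2.825 / pi)
= 1.341063
A = sqrt(1.341063)
= 1.158

1.158


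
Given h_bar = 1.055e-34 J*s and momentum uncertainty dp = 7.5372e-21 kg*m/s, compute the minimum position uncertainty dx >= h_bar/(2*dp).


dx = h_bar / (2 * dp)
= 1.055e-34 / (2 * 7.5372e-21)
= 1.055e-34 / 1.5074e-20
= 6.9986e-15 m

6.9986e-15


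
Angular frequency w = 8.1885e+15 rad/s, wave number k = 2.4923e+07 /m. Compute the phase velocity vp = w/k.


vp = w / k
= 8.1885e+15 / 2.4923e+07
= 3.2855e+08 m/s

3.2855e+08


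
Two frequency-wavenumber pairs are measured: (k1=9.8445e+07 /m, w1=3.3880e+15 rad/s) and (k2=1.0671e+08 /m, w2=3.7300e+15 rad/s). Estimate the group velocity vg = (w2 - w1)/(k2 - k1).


vg = (w2 - w1) / (k2 - k1)
= (3.7300e+15 - 3.3880e+15) / (1.0671e+08 - 9.8445e+07)
= 3.4200e+14 / 8.2650e+06
= 4.1379e+07 m/s

4.1379e+07


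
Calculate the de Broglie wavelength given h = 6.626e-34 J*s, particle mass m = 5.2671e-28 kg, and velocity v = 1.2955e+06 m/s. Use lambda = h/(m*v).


lambda = h / (m * v)
= 6.626e-34 / (5.2671e-28 * 1.2955e+06)
= 6.626e-34 / 6.8235e-22
= 9.7105e-13 m

9.7105e-13


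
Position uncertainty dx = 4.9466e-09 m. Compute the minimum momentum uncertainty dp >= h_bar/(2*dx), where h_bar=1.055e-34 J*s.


dp = h_bar / (2 * dx)
= 1.055e-34 / (2 * 4.9466e-09)
= 1.055e-34 / 9.8932e-09
= 1.0664e-26 kg*m/s

1.0664e-26


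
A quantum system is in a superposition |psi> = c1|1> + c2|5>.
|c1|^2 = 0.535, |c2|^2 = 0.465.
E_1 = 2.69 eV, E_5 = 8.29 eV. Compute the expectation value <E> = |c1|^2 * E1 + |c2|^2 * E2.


<E> = |c1|^2 * E1 + |c2|^2 * E2
= 0.535 * 2.69 + 0.465 * 8.29
= 1.4392 + 3.8548
= 5.294 eV

5.294


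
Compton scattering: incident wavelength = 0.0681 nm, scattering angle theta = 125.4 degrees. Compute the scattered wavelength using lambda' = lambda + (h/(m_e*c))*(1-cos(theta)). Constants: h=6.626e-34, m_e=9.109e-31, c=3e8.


Compton wavelength: h/(m_e*c) = 2.4247e-12 m
d_lambda = 2.4247e-12 * (1 - cos(125.4 deg))
= 2.4247e-12 * 1.579281
= 3.8293e-12 m = 0.003829 nm
lambda' = 0.0681 + 0.003829
= 0.071929 nm

0.071929


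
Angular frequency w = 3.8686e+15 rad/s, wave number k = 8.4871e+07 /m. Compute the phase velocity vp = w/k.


vp = w / k
= 3.8686e+15 / 8.4871e+07
= 4.5582e+07 m/s

4.5582e+07


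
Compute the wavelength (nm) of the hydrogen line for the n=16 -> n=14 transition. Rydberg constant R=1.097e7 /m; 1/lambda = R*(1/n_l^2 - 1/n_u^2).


1/lambda = R * (1/n_l^2 - 1/n_u^2)
= 1.097e7 * (1/14^2 - 1/16^2)
= 1.097e7 * (0.005102 - 0.003906)
= 1.097e7 * 0.001196
= 1.3118e+04 /m
lambda = 1 / 1.3118e+04 = 76232.1483 nm

76232.1483


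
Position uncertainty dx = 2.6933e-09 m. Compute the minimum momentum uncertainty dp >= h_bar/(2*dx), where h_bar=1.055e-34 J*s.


dp = h_bar / (2 * dx)
= 1.055e-34 / (2 * 2.6933e-09)
= 1.055e-34 / 5.3866e-09
= 1.9586e-26 kg*m/s

1.9586e-26


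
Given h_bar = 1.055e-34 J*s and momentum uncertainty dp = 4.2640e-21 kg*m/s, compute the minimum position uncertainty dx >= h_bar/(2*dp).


dx = h_bar / (2 * dp)
= 1.055e-34 / (2 * 4.2640e-21)
= 1.055e-34 / 8.5280e-21
= 1.2371e-14 m

1.2371e-14


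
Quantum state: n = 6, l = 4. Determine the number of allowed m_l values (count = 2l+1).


m_l ranges from -l to +l in integer steps
So m_l goes from -4 to +4
Count = 2l + 1 = 2*4 + 1
= 9

9


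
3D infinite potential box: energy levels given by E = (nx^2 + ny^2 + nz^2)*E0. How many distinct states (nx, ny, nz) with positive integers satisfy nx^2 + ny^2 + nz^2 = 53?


Enumerate all (nx, ny, nz) with nx^2 + ny^2 + nz^2 = 53:
(1,4,6)
(1,6,4)
(4,1,6)
(4,6,1)
(6,1,4)
(6,4,1)
Total degeneracy = 6

6


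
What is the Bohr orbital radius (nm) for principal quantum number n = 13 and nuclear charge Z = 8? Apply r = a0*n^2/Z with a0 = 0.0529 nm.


r = a0 * n^2 / Z
= 0.0529 * 13^2 / 8
= 0.0529 * 169 / 8
= 1.1175 nm

1.1175


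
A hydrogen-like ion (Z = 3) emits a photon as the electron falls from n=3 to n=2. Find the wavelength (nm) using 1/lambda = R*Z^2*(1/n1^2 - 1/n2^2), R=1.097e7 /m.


1/lambda = R * Z^2 * (1/n1^2 - 1/n2^2)
= 1.097e7 * 3^2 * (1/2^2 - 1/3^2)
= 1.097e7 * 9 * (0.25 - 0.111111)
= 1.3712e+07 /m
lambda = 1 / 1.3712e+07
= 72.9262 nm

72.9262


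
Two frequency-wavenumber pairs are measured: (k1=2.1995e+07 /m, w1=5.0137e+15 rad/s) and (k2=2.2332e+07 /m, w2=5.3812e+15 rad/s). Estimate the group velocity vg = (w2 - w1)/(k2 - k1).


vg = (w2 - w1) / (k2 - k1)
= (5.3812e+15 - 5.0137e+15) / (2.2332e+07 - 2.1995e+07)
= 3.6750e+14 / 3.3700e+05
= 1.0905e+09 m/s

1.0905e+09


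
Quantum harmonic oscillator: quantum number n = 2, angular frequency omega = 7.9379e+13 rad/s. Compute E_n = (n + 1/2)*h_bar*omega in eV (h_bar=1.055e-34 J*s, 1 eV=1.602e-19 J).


E = (n + 1/2) * h_bar * omega
= (2 + 0.5) * 1.055e-34 * 7.9379e+13
= 2.5 * 8.3745e-21
= 2.0936e-20 J
= 0.1307 eV

0.1307


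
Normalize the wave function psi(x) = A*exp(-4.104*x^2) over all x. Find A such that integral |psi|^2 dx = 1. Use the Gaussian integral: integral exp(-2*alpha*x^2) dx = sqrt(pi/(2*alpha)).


integral |psi|^2 dx = A^2 * sqrt(pi/(2*alpha)) = 1
A^2 = sqrt(2*alpha/pi)
= sqrt(2 * 4.104 / pi)
= 1.616381
A = sqrt(1.616381)
= 1.2714

1.2714


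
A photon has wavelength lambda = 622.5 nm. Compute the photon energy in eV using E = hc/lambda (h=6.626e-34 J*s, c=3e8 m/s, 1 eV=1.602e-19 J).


E = hc / lambda
= (6.626e-34)(3e8) / (622.5e-9)
= 1.9878e-25 / 6.2250e-07
= 3.1933e-19 J
Converting to eV: 3.1933e-19 / 1.602e-19
= 1.9933 eV

1.9933


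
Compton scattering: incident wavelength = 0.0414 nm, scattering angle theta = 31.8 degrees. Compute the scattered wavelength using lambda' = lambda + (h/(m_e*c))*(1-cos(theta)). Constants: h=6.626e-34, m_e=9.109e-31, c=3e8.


Compton wavelength: h/(m_e*c) = 2.4247e-12 m
d_lambda = 2.4247e-12 * (1 - cos(31.8 deg))
= 2.4247e-12 * 0.150107
= 3.6397e-13 m = 0.000364 nm
lambda' = 0.0414 + 0.000364
= 0.041764 nm

0.041764


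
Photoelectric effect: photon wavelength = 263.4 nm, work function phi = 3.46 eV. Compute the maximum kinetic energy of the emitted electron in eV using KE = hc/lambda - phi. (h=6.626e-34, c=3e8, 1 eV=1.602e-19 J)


E_photon = hc / lambda
= (6.626e-34)(3e8) / (263.4e-9)
= 7.5467e-19 J
= 4.7108 eV
KE = E_photon - phi
= 4.7108 - 3.46
= 1.2508 eV

1.2508


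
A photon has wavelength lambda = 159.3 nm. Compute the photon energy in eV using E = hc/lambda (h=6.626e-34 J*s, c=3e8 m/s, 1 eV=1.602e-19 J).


E = hc / lambda
= (6.626e-34)(3e8) / (159.3e-9)
= 1.9878e-25 / 1.5930e-07
= 1.2478e-18 J
Converting to eV: 1.2478e-18 / 1.602e-19
= 7.7892 eV

7.7892


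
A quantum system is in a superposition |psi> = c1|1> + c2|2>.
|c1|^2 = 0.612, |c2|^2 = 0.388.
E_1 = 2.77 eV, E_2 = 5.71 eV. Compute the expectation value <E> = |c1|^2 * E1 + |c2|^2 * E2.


<E> = |c1|^2 * E1 + |c2|^2 * E2
= 0.612 * 2.77 + 0.388 * 5.71
= 1.6952 + 2.2155
= 3.9107 eV

3.9107


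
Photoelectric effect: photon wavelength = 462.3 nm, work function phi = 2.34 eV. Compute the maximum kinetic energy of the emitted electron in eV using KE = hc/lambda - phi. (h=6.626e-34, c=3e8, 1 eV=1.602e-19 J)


E_photon = hc / lambda
= (6.626e-34)(3e8) / (462.3e-9)
= 4.2998e-19 J
= 2.684 eV
KE = E_photon - phi
= 2.684 - 2.34
= 0.344 eV

0.344


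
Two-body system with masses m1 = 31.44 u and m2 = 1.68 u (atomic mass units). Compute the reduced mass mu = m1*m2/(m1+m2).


mu = m1 * m2 / (m1 + m2)
= 31.44 * 1.68 / (31.44 + 1.68)
= 52.8192 / 33.12
= 1.5948 u

1.5948


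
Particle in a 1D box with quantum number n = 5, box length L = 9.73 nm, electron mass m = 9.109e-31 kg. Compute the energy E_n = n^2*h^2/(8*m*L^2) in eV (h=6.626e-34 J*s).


E = n^2 * h^2 / (8 * m * L^2)
= 5^2 * (6.626e-34)^2 / (8 * 9.109e-31 * (9.73e-9)^2)
= 25 * 4.3904e-67 / (8 * 9.109e-31 * 9.4673e-17)
= 1.5909e-20 J
= 0.0993 eV

0.0993


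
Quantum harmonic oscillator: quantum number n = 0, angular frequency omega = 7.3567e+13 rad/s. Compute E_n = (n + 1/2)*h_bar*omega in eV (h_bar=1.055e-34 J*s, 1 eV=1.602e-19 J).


E = (n + 1/2) * h_bar * omega
= (0 + 0.5) * 1.055e-34 * 7.3567e+13
= 0.5 * 7.7613e-21
= 3.8807e-21 J
= 0.0242 eV

0.0242


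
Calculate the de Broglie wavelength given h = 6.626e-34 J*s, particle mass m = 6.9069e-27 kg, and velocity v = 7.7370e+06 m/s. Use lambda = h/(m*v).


lambda = h / (m * v)
= 6.626e-34 / (6.9069e-27 * 7.7370e+06)
= 6.626e-34 / 5.3439e-20
= 1.2399e-14 m

1.2399e-14


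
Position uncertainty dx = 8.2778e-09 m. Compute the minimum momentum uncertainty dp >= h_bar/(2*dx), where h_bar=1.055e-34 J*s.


dp = h_bar / (2 * dx)
= 1.055e-34 / (2 * 8.2778e-09)
= 1.055e-34 / 1.6556e-08
= 6.3725e-27 kg*m/s

6.3725e-27


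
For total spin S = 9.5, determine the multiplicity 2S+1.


Spin multiplicity = 2S + 1
= 2 * 9.5 + 1
= 19.0 + 1
= 20

20


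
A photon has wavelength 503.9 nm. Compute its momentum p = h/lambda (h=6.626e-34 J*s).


p = h / lambda
= 6.626e-34 / (503.9e-9)
= 6.626e-34 / 5.0390e-07
= 1.3149e-27 kg*m/s

1.3149e-27


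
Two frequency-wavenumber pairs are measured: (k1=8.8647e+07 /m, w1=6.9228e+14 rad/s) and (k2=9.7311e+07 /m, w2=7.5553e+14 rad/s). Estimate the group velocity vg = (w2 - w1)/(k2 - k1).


vg = (w2 - w1) / (k2 - k1)
= (7.5553e+14 - 6.9228e+14) / (9.7311e+07 - 8.8647e+07)
= 6.3250e+13 / 8.6640e+06
= 7.3003e+06 m/s

7.3003e+06


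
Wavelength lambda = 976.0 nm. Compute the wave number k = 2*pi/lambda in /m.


k = 2 * pi / lambda
= 6.2832 / (976.0e-9)
= 6.2832 / 9.7600e-07
= 6.4377e+06 /m

6.4377e+06


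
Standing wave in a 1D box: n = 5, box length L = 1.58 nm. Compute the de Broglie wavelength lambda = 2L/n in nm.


lambda = 2L / n
= 2 * 1.58 / 5
= 3.16 / 5
= 0.632 nm

0.632


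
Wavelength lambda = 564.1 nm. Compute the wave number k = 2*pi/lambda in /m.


k = 2 * pi / lambda
= 6.2832 / (564.1e-9)
= 6.2832 / 5.6410e-07
= 1.1138e+07 /m

1.1138e+07


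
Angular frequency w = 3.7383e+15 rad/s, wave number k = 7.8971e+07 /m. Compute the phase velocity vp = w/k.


vp = w / k
= 3.7383e+15 / 7.8971e+07
= 4.7338e+07 m/s

4.7338e+07


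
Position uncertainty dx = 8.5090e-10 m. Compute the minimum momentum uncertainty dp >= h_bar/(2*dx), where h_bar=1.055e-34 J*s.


dp = h_bar / (2 * dx)
= 1.055e-34 / (2 * 8.5090e-10)
= 1.055e-34 / 1.7018e-09
= 6.1993e-26 kg*m/s

6.1993e-26


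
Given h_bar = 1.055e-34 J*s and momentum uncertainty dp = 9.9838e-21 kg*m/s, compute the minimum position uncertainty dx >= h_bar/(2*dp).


dx = h_bar / (2 * dp)
= 1.055e-34 / (2 * 9.9838e-21)
= 1.055e-34 / 1.9968e-20
= 5.2836e-15 m

5.2836e-15


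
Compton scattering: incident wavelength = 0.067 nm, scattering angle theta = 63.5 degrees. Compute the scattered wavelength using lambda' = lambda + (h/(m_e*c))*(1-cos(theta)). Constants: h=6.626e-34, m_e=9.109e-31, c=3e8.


Compton wavelength: h/(m_e*c) = 2.4247e-12 m
d_lambda = 2.4247e-12 * (1 - cos(63.5 deg))
= 2.4247e-12 * 0.553802
= 1.3428e-12 m = 0.001343 nm
lambda' = 0.067 + 0.001343
= 0.068343 nm

0.068343


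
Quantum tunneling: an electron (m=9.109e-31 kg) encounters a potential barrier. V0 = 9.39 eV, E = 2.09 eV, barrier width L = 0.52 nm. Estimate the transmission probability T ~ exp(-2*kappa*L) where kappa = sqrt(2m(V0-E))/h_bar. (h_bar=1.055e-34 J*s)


V0 - E = 7.3 eV = 1.1695e-18 J
kappa = sqrt(2 * m * (V0-E)) / h_bar
= sqrt(2 * 9.109e-31 * 1.1695e-18) / 1.055e-34
= 1.3835e+10 /m
2*kappa*L = 2 * 1.3835e+10 * 0.52e-9
= 14.3888
T = exp(-14.3888) = 5.636806e-07

5.636806e-07


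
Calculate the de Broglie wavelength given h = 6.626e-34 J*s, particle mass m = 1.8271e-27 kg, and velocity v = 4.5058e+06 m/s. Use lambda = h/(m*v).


lambda = h / (m * v)
= 6.626e-34 / (1.8271e-27 * 4.5058e+06)
= 6.626e-34 / 8.2325e-21
= 8.0485e-14 m

8.0485e-14


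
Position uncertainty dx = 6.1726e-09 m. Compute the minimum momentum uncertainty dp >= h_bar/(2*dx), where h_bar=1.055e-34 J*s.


dp = h_bar / (2 * dx)
= 1.055e-34 / (2 * 6.1726e-09)
= 1.055e-34 / 1.2345e-08
= 8.5458e-27 kg*m/s

8.5458e-27


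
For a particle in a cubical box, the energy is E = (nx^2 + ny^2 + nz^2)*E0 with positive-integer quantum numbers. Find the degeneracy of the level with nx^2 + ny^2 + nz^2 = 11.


Enumerate all (nx, ny, nz) with nx^2 + ny^2 + nz^2 = 11:
(1,1,3)
(1,3,1)
(3,1,1)
Total degeneracy = 3

3


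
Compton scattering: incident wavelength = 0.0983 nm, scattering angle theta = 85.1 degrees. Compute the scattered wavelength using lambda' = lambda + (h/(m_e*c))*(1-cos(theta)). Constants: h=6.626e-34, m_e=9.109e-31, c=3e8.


Compton wavelength: h/(m_e*c) = 2.4247e-12 m
d_lambda = 2.4247e-12 * (1 - cos(85.1 deg))
= 2.4247e-12 * 0.914583
= 2.2176e-12 m = 0.002218 nm
lambda' = 0.0983 + 0.002218
= 0.100518 nm

0.100518


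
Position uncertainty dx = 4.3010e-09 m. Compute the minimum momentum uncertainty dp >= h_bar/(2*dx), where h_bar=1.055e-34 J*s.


dp = h_bar / (2 * dx)
= 1.055e-34 / (2 * 4.3010e-09)
= 1.055e-34 / 8.6020e-09
= 1.2265e-26 kg*m/s

1.2265e-26


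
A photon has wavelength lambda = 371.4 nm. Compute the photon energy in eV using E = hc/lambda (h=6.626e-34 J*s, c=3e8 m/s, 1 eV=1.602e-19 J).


E = hc / lambda
= (6.626e-34)(3e8) / (371.4e-9)
= 1.9878e-25 / 3.7140e-07
= 5.3522e-19 J
Converting to eV: 5.3522e-19 / 1.602e-19
= 3.3409 eV

3.3409


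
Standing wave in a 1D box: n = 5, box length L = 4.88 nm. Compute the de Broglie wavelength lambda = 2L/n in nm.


lambda = 2L / n
= 2 * 4.88 / 5
= 9.76 / 5
= 1.952 nm

1.952


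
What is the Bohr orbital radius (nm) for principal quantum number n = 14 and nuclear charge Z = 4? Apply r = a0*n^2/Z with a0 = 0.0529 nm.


r = a0 * n^2 / Z
= 0.0529 * 14^2 / 4
= 0.0529 * 196 / 4
= 2.5921 nm

2.5921


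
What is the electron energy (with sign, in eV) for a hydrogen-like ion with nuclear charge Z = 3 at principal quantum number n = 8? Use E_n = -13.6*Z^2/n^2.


E_n = -13.6 * Z^2 / n^2
= -13.6 * 3^2 / 8^2
= -13.6 * 9 / 64
= -1.9125 eV

-1.9125


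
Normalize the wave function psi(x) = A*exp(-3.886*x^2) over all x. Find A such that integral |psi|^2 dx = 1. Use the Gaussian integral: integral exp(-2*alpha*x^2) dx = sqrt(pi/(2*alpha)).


integral |psi|^2 dx = A^2 * sqrt(pi/(2*alpha)) = 1
A^2 = sqrt(2*alpha/pi)
= sqrt(2 * 3.886 / pi)
= 1.572865
A = sqrt(1.572865)
= 1.2541

1.2541


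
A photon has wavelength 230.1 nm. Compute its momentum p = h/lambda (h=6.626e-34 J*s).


p = h / lambda
= 6.626e-34 / (230.1e-9)
= 6.626e-34 / 2.3010e-07
= 2.8796e-27 kg*m/s

2.8796e-27


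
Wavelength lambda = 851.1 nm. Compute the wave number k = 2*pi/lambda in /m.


k = 2 * pi / lambda
= 6.2832 / (851.1e-9)
= 6.2832 / 8.5110e-07
= 7.3824e+06 /m

7.3824e+06


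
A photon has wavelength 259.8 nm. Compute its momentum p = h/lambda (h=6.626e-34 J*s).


p = h / lambda
= 6.626e-34 / (259.8e-9)
= 6.626e-34 / 2.5980e-07
= 2.5504e-27 kg*m/s

2.5504e-27


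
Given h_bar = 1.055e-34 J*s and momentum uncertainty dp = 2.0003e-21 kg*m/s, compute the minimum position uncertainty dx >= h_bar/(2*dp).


dx = h_bar / (2 * dp)
= 1.055e-34 / (2 * 2.0003e-21)
= 1.055e-34 / 4.0006e-21
= 2.6371e-14 m

2.6371e-14


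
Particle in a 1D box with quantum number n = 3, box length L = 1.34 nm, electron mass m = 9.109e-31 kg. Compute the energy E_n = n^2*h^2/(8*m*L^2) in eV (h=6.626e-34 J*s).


E = n^2 * h^2 / (8 * m * L^2)
= 3^2 * (6.626e-34)^2 / (8 * 9.109e-31 * (1.34e-9)^2)
= 9 * 4.3904e-67 / (8 * 9.109e-31 * 1.7956e-18)
= 3.0198e-19 J
= 1.885 eV

1.885


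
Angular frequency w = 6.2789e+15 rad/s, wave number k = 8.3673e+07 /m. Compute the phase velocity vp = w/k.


vp = w / k
= 6.2789e+15 / 8.3673e+07
= 7.5041e+07 m/s

7.5041e+07


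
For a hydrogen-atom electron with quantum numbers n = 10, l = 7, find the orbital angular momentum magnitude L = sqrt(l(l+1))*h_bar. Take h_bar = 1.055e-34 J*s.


L = sqrt(l*(l+1)) * h_bar
= sqrt(7 * 8) * 1.055e-34
= sqrt(56) * 1.055e-34
= 7.4833 * 1.055e-34
= 7.8949e-34 J*s

7.8949e-34


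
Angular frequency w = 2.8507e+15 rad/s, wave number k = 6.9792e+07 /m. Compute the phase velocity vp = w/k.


vp = w / k
= 2.8507e+15 / 6.9792e+07
= 4.0846e+07 m/s

4.0846e+07


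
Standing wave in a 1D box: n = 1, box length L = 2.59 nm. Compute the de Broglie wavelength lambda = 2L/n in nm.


lambda = 2L / n
= 2 * 2.59 / 1
= 5.18 / 1
= 5.18 nm

5.18


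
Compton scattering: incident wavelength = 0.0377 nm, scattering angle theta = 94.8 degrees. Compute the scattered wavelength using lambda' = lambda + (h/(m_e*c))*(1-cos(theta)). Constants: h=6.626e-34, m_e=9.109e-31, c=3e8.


Compton wavelength: h/(m_e*c) = 2.4247e-12 m
d_lambda = 2.4247e-12 * (1 - cos(94.8 deg))
= 2.4247e-12 * 1.083678
= 2.6276e-12 m = 0.002628 nm
lambda' = 0.0377 + 0.002628
= 0.040328 nm

0.040328


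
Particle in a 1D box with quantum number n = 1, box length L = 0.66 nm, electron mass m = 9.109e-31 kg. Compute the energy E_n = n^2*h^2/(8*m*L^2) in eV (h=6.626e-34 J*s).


E = n^2 * h^2 / (8 * m * L^2)
= 1^2 * (6.626e-34)^2 / (8 * 9.109e-31 * (0.66e-9)^2)
= 1 * 4.3904e-67 / (8 * 9.109e-31 * 4.3560e-19)
= 1.3831e-19 J
= 0.8634 eV

0.8634


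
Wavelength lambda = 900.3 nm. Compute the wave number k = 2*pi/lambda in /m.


k = 2 * pi / lambda
= 6.2832 / (900.3e-9)
= 6.2832 / 9.0030e-07
= 6.9790e+06 /m

6.9790e+06


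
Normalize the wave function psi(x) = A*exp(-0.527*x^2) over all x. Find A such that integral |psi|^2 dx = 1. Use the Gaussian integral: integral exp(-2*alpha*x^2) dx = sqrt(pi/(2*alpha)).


integral |psi|^2 dx = A^2 * sqrt(pi/(2*alpha)) = 1
A^2 = sqrt(2*alpha/pi)
= sqrt(2 * 0.527 / pi)
= 0.579222
A = sqrt(0.579222)
= 0.7611

0.7611


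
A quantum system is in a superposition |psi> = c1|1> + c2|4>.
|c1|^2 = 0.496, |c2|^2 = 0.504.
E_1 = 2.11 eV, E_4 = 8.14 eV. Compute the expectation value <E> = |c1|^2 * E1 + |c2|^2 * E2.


<E> = |c1|^2 * E1 + |c2|^2 * E2
= 0.496 * 2.11 + 0.504 * 8.14
= 1.0466 + 4.1026
= 5.1491 eV

5.1491


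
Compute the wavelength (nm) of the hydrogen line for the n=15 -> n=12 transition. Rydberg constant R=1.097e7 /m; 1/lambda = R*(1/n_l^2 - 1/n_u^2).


1/lambda = R * (1/n_l^2 - 1/n_u^2)
= 1.097e7 * (1/12^2 - 1/15^2)
= 1.097e7 * (0.006944 - 0.004444)
= 1.097e7 * 0.0025
= 2.7425e+04 /m
lambda = 1 / 2.7425e+04 = 36463.0811 nm

36463.0811


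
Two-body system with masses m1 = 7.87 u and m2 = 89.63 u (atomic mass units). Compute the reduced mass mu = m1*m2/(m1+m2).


mu = m1 * m2 / (m1 + m2)
= 7.87 * 89.63 / (7.87 + 89.63)
= 705.3881 / 97.5
= 7.2347 u

7.2347


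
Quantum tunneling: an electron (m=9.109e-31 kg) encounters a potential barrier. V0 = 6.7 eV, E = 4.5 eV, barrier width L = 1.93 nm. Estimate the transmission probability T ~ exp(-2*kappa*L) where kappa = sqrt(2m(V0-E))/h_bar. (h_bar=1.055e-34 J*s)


V0 - E = 2.2 eV = 3.5244e-19 J
kappa = sqrt(2 * m * (V0-E)) / h_bar
= sqrt(2 * 9.109e-31 * 3.5244e-19) / 1.055e-34
= 7.5952e+09 /m
2*kappa*L = 2 * 7.5952e+09 * 1.93e-9
= 29.3176
T = exp(-29.3176) = 1.851597e-13

1.851597e-13


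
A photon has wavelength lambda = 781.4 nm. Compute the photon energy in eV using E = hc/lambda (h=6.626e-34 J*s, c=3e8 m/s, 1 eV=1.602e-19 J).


E = hc / lambda
= (6.626e-34)(3e8) / (781.4e-9)
= 1.9878e-25 / 7.8140e-07
= 2.5439e-19 J
Converting to eV: 2.5439e-19 / 1.602e-19
= 1.5879 eV

1.5879


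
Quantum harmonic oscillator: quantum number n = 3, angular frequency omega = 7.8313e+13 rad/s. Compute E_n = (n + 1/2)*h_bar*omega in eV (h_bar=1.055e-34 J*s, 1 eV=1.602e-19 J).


E = (n + 1/2) * h_bar * omega
= (3 + 0.5) * 1.055e-34 * 7.8313e+13
= 3.5 * 8.2620e-21
= 2.8917e-20 J
= 0.1805 eV

0.1805


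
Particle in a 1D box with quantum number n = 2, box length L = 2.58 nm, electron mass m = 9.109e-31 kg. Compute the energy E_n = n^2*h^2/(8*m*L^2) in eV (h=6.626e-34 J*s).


E = n^2 * h^2 / (8 * m * L^2)
= 2^2 * (6.626e-34)^2 / (8 * 9.109e-31 * (2.58e-9)^2)
= 4 * 4.3904e-67 / (8 * 9.109e-31 * 6.6564e-18)
= 3.6205e-20 J
= 0.226 eV

0.226


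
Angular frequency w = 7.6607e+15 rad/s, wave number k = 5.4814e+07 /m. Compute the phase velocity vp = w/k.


vp = w / k
= 7.6607e+15 / 5.4814e+07
= 1.3976e+08 m/s

1.3976e+08


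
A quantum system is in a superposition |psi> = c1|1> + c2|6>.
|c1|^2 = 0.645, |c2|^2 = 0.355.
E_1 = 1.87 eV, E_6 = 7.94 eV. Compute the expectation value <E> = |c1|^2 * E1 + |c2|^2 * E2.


<E> = |c1|^2 * E1 + |c2|^2 * E2
= 0.645 * 1.87 + 0.355 * 7.94
= 1.2062 + 2.8187
= 4.0249 eV

4.0249


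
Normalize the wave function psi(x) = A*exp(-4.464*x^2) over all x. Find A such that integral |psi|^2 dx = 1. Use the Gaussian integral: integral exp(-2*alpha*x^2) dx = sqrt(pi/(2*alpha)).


integral |psi|^2 dx = A^2 * sqrt(pi/(2*alpha)) = 1
A^2 = sqrt(2*alpha/pi)
= sqrt(2 * 4.464 / pi)
= 1.685785
A = sqrt(1.685785)
= 1.2984

1.2984


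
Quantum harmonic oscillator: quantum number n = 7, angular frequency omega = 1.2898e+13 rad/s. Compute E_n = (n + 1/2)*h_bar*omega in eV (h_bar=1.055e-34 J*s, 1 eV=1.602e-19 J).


E = (n + 1/2) * h_bar * omega
= (7 + 0.5) * 1.055e-34 * 1.2898e+13
= 7.5 * 1.3607e-21
= 1.0206e-20 J
= 0.0637 eV

0.0637


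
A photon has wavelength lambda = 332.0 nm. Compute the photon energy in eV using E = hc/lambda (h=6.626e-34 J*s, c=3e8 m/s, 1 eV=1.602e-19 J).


E = hc / lambda
= (6.626e-34)(3e8) / (332.0e-9)
= 1.9878e-25 / 3.3200e-07
= 5.9873e-19 J
Converting to eV: 5.9873e-19 / 1.602e-19
= 3.7374 eV

3.7374


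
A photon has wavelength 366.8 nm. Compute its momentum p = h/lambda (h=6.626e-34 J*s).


p = h / lambda
= 6.626e-34 / (366.8e-9)
= 6.626e-34 / 3.6680e-07
= 1.8064e-27 kg*m/s

1.8064e-27


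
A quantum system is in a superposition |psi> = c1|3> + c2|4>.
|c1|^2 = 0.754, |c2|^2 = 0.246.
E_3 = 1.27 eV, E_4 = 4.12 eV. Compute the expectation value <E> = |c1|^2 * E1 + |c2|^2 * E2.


<E> = |c1|^2 * E1 + |c2|^2 * E2
= 0.754 * 1.27 + 0.246 * 4.12
= 0.9576 + 1.0135
= 1.9711 eV

1.9711


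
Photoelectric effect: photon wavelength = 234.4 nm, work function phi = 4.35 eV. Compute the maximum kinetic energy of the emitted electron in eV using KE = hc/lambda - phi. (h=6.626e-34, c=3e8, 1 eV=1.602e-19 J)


E_photon = hc / lambda
= (6.626e-34)(3e8) / (234.4e-9)
= 8.4804e-19 J
= 5.2936 eV
KE = E_photon - phi
= 5.2936 - 4.35
= 0.9436 eV

0.9436


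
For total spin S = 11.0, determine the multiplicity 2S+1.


Spin multiplicity = 2S + 1
= 2 * 11.0 + 1
= 22.0 + 1
= 23

23


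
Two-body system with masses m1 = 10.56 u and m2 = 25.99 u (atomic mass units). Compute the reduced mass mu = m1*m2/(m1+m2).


mu = m1 * m2 / (m1 + m2)
= 10.56 * 25.99 / (10.56 + 25.99)
= 274.4544 / 36.55
= 7.509 u

7.509


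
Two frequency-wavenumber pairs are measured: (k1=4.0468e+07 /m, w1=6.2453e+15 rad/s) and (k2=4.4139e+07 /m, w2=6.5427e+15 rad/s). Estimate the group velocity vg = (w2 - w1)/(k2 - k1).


vg = (w2 - w1) / (k2 - k1)
= (6.5427e+15 - 6.2453e+15) / (4.4139e+07 - 4.0468e+07)
= 2.9740e+14 / 3.6710e+06
= 8.1013e+07 m/s

8.1013e+07


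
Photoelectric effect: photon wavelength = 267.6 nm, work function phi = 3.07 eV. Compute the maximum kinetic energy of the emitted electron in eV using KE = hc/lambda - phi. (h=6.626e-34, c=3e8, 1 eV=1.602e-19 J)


E_photon = hc / lambda
= (6.626e-34)(3e8) / (267.6e-9)
= 7.4283e-19 J
= 4.6369 eV
KE = E_photon - phi
= 4.6369 - 3.07
= 1.5669 eV

1.5669


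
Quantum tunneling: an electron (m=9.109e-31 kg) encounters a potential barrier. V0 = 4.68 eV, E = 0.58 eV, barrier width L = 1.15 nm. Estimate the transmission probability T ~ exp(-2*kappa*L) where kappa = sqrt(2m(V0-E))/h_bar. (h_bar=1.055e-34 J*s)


V0 - E = 4.1 eV = 6.5682e-19 J
kappa = sqrt(2 * m * (V0-E)) / h_bar
= sqrt(2 * 9.109e-31 * 6.5682e-19) / 1.055e-34
= 1.0369e+10 /m
2*kappa*L = 2 * 1.0369e+10 * 1.15e-9
= 23.8478
T = exp(-23.8478) = 4.395598e-11

4.395598e-11


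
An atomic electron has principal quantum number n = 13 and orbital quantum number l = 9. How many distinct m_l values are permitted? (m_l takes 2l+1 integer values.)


m_l ranges from -l to +l in integer steps
So m_l goes from -9 to +9
Count = 2l + 1 = 2*9 + 1
= 19

19


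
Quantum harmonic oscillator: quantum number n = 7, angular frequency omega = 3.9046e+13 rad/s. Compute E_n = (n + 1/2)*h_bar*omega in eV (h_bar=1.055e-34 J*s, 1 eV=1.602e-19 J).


E = (n + 1/2) * h_bar * omega
= (7 + 0.5) * 1.055e-34 * 3.9046e+13
= 7.5 * 4.1194e-21
= 3.0895e-20 J
= 0.1929 eV

0.1929


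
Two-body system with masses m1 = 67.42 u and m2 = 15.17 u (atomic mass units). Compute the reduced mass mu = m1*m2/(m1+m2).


mu = m1 * m2 / (m1 + m2)
= 67.42 * 15.17 / (67.42 + 15.17)
= 1022.7614 / 82.59
= 12.3836 u

12.3836


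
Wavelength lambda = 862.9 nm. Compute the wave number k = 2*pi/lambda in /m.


k = 2 * pi / lambda
= 6.2832 / (862.9e-9)
= 6.2832 / 8.6290e-07
= 7.2815e+06 /m

7.2815e+06


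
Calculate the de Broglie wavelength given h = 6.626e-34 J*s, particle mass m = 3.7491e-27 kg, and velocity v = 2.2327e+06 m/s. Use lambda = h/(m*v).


lambda = h / (m * v)
= 6.626e-34 / (3.7491e-27 * 2.2327e+06)
= 6.626e-34 / 8.3706e-21
= 7.9158e-14 m

7.9158e-14


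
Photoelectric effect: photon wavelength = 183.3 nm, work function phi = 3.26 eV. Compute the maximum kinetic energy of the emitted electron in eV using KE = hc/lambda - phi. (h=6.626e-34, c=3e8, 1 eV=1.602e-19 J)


E_photon = hc / lambda
= (6.626e-34)(3e8) / (183.3e-9)
= 1.0845e-18 J
= 6.7694 eV
KE = E_photon - phi
= 6.7694 - 3.26
= 3.5094 eV

3.5094


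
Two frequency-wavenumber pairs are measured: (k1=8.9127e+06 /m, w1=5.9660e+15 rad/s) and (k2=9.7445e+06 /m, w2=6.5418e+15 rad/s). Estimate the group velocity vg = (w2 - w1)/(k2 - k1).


vg = (w2 - w1) / (k2 - k1)
= (6.5418e+15 - 5.9660e+15) / (9.7445e+06 - 8.9127e+06)
= 5.7580e+14 / 8.3180e+05
= 6.9223e+08 m/s

6.9223e+08


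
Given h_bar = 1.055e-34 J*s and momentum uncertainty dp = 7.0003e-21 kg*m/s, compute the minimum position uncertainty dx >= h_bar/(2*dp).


dx = h_bar / (2 * dp)
= 1.055e-34 / (2 * 7.0003e-21)
= 1.055e-34 / 1.4001e-20
= 7.5354e-15 m

7.5354e-15


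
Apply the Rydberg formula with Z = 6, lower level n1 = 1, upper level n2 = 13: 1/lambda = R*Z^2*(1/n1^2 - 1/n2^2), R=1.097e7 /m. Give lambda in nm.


1/lambda = R * Z^2 * (1/n1^2 - 1/n2^2)
= 1.097e7 * 6^2 * (1/1^2 - 1/13^2)
= 1.097e7 * 36 * (1.0 - 0.005917)
= 3.9258e+08 /m
lambda = 1 / 3.9258e+08
= 2.5472 nm

2.5472


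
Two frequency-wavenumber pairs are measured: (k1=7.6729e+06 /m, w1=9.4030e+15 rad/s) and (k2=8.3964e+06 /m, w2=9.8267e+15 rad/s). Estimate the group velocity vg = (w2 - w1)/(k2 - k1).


vg = (w2 - w1) / (k2 - k1)
= (9.8267e+15 - 9.4030e+15) / (8.3964e+06 - 7.6729e+06)
= 4.2370e+14 / 7.2350e+05
= 5.8563e+08 m/s

5.8563e+08


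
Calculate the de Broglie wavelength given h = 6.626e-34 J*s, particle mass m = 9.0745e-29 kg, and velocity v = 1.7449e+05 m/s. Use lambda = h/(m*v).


lambda = h / (m * v)
= 6.626e-34 / (9.0745e-29 * 1.7449e+05)
= 6.626e-34 / 1.5834e-23
= 4.1846e-11 m

4.1846e-11


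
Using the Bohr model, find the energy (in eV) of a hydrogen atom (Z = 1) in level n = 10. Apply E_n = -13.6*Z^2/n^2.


E_n = -13.6 * Z^2 / n^2
= -13.6 * 1^2 / 10^2
= -13.6 * 1 / 100
= -0.136 eV

-0.136


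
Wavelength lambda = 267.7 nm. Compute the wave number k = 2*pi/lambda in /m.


k = 2 * pi / lambda
= 6.2832 / (267.7e-9)
= 6.2832 / 2.6770e-07
= 2.3471e+07 /m

2.3471e+07


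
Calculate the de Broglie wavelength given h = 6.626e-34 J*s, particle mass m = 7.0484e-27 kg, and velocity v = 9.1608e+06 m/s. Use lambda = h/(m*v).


lambda = h / (m * v)
= 6.626e-34 / (7.0484e-27 * 9.1608e+06)
= 6.626e-34 / 6.4569e-20
= 1.0262e-14 m

1.0262e-14


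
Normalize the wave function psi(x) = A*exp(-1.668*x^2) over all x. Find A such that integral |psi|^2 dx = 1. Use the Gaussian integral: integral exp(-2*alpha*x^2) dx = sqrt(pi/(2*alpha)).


integral |psi|^2 dx = A^2 * sqrt(pi/(2*alpha)) = 1
A^2 = sqrt(2*alpha/pi)
= sqrt(2 * 1.668 / pi)
= 1.030476
A = sqrt(1.030476)
= 1.0151

1.0151


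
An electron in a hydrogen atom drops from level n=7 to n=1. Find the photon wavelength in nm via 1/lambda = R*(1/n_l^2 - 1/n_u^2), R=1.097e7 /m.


1/lambda = R * (1/n_l^2 - 1/n_u^2)
= 1.097e7 * (1/1^2 - 1/7^2)
= 1.097e7 * (1.0 - 0.020408)
= 1.097e7 * 0.979592
= 1.0746e+07 /m
lambda = 1 / 1.0746e+07 = 93.0568 nm

93.0568


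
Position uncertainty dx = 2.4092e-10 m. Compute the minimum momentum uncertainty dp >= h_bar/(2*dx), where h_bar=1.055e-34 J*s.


dp = h_bar / (2 * dx)
= 1.055e-34 / (2 * 2.4092e-10)
= 1.055e-34 / 4.8184e-10
= 2.1895e-25 kg*m/s

2.1895e-25


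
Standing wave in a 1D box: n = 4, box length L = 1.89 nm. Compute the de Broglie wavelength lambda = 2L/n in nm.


lambda = 2L / n
= 2 * 1.89 / 4
= 3.78 / 4
= 0.945 nm

0.945


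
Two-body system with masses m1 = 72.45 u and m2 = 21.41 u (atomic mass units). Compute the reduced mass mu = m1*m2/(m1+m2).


mu = m1 * m2 / (m1 + m2)
= 72.45 * 21.41 / (72.45 + 21.41)
= 1551.1545 / 93.86
= 16.5263 u

16.5263


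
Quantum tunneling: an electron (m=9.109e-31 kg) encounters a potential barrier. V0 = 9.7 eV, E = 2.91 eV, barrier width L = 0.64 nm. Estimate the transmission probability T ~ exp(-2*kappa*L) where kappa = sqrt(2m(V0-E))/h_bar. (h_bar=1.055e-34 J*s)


V0 - E = 6.79 eV = 1.0878e-18 J
kappa = sqrt(2 * m * (V0-E)) / h_bar
= sqrt(2 * 9.109e-31 * 1.0878e-18) / 1.055e-34
= 1.3343e+10 /m
2*kappa*L = 2 * 1.3343e+10 * 0.64e-9
= 17.0795
T = exp(-17.0795) = 3.823729e-08

3.823729e-08


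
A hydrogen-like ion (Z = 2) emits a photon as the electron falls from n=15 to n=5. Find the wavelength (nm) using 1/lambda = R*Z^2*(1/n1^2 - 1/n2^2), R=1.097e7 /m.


1/lambda = R * Z^2 * (1/n1^2 - 1/n2^2)
= 1.097e7 * 2^2 * (1/5^2 - 1/15^2)
= 1.097e7 * 4 * (0.04 - 0.004444)
= 1.5602e+06 /m
lambda = 1 / 1.5602e+06
= 640.9526 nm

640.9526


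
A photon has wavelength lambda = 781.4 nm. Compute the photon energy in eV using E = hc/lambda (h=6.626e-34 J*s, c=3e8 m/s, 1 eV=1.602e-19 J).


E = hc / lambda
= (6.626e-34)(3e8) / (781.4e-9)
= 1.9878e-25 / 7.8140e-07
= 2.5439e-19 J
Converting to eV: 2.5439e-19 / 1.602e-19
= 1.5879 eV

1.5879


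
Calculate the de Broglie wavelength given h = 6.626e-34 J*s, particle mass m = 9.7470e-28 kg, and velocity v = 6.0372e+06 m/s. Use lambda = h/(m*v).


lambda = h / (m * v)
= 6.626e-34 / (9.7470e-28 * 6.0372e+06)
= 6.626e-34 / 5.8845e-21
= 1.1260e-13 m

1.1260e-13


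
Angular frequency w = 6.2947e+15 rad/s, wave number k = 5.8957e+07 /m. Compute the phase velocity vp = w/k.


vp = w / k
= 6.2947e+15 / 5.8957e+07
= 1.0677e+08 m/s

1.0677e+08


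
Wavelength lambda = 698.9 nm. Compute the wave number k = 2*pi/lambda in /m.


k = 2 * pi / lambda
= 6.2832 / (698.9e-9)
= 6.2832 / 6.9890e-07
= 8.9901e+06 /m

8.9901e+06


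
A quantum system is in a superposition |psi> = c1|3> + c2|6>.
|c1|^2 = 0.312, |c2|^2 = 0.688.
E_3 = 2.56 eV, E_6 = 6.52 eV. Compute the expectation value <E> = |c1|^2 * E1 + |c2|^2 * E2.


<E> = |c1|^2 * E1 + |c2|^2 * E2
= 0.312 * 2.56 + 0.688 * 6.52
= 0.7987 + 4.4858
= 5.2845 eV

5.2845


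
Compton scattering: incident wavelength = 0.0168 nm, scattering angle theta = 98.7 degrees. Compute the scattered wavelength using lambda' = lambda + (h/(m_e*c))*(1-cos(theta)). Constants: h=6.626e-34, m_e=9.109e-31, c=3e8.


Compton wavelength: h/(m_e*c) = 2.4247e-12 m
d_lambda = 2.4247e-12 * (1 - cos(98.7 deg))
= 2.4247e-12 * 1.151261
= 2.7915e-12 m = 0.002791 nm
lambda' = 0.0168 + 0.002791
= 0.019591 nm

0.019591


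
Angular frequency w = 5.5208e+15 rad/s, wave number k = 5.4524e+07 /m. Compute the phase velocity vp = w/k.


vp = w / k
= 5.5208e+15 / 5.4524e+07
= 1.0125e+08 m/s

1.0125e+08


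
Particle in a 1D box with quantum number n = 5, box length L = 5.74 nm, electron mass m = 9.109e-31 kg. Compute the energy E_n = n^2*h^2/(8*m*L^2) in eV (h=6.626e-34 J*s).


E = n^2 * h^2 / (8 * m * L^2)
= 5^2 * (6.626e-34)^2 / (8 * 9.109e-31 * (5.74e-9)^2)
= 25 * 4.3904e-67 / (8 * 9.109e-31 * 3.2948e-17)
= 4.5715e-20 J
= 0.2854 eV

0.2854


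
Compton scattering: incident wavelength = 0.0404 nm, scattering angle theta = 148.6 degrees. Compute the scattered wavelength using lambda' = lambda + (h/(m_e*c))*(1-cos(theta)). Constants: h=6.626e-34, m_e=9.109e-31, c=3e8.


Compton wavelength: h/(m_e*c) = 2.4247e-12 m
d_lambda = 2.4247e-12 * (1 - cos(148.6 deg))
= 2.4247e-12 * 1.853551
= 4.4943e-12 m = 0.004494 nm
lambda' = 0.0404 + 0.004494
= 0.044894 nm

0.044894


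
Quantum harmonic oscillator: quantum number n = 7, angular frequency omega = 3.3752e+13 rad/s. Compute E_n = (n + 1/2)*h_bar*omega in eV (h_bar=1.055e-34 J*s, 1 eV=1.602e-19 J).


E = (n + 1/2) * h_bar * omega
= (7 + 0.5) * 1.055e-34 * 3.3752e+13
= 7.5 * 3.5608e-21
= 2.6706e-20 J
= 0.1667 eV

0.1667


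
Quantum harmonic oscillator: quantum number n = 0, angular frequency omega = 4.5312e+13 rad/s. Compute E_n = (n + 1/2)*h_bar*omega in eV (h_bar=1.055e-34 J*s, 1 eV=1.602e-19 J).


E = (n + 1/2) * h_bar * omega
= (0 + 0.5) * 1.055e-34 * 4.5312e+13
= 0.5 * 4.7804e-21
= 2.3902e-21 J
= 0.0149 eV

0.0149


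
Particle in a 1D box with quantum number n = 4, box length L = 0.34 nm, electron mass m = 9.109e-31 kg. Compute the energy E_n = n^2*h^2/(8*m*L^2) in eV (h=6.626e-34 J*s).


E = n^2 * h^2 / (8 * m * L^2)
= 4^2 * (6.626e-34)^2 / (8 * 9.109e-31 * (0.34e-9)^2)
= 16 * 4.3904e-67 / (8 * 9.109e-31 * 1.1560e-19)
= 8.3388e-18 J
= 52.0525 eV

52.0525


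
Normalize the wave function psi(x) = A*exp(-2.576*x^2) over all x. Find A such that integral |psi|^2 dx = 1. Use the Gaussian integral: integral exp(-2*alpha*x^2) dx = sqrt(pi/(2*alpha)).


integral |psi|^2 dx = A^2 * sqrt(pi/(2*alpha)) = 1
A^2 = sqrt(2*alpha/pi)
= sqrt(2 * 2.576 / pi)
= 1.280599
A = sqrt(1.280599)
= 1.1316

1.1316


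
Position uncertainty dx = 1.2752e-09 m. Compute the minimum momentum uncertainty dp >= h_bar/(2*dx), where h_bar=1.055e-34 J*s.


dp = h_bar / (2 * dx)
= 1.055e-34 / (2 * 1.2752e-09)
= 1.055e-34 / 2.5504e-09
= 4.1366e-26 kg*m/s

4.1366e-26


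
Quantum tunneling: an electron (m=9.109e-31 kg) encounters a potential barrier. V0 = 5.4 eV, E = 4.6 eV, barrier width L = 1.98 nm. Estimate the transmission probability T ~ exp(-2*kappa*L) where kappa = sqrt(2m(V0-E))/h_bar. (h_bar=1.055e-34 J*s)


V0 - E = 0.8 eV = 1.2816e-19 J
kappa = sqrt(2 * m * (V0-E)) / h_bar
= sqrt(2 * 9.109e-31 * 1.2816e-19) / 1.055e-34
= 4.5801e+09 /m
2*kappa*L = 2 * 4.5801e+09 * 1.98e-9
= 18.1372
T = exp(-18.1372) = 1.327794e-08

1.327794e-08


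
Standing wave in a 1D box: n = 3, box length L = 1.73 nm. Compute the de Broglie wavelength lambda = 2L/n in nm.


lambda = 2L / n
= 2 * 1.73 / 3
= 3.46 / 3
= 1.1533 nm

1.1533


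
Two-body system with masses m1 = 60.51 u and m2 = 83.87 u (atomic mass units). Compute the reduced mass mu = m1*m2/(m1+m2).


mu = m1 * m2 / (m1 + m2)
= 60.51 * 83.87 / (60.51 + 83.87)
= 5074.9737 / 144.38
= 35.1501 u

35.1501


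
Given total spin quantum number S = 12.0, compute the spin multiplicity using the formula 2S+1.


Spin multiplicity = 2S + 1
= 2 * 12.0 + 1
= 24.0 + 1
= 25

25


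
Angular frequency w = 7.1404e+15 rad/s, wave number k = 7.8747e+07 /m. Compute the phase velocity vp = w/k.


vp = w / k
= 7.1404e+15 / 7.8747e+07
= 9.0675e+07 m/s

9.0675e+07


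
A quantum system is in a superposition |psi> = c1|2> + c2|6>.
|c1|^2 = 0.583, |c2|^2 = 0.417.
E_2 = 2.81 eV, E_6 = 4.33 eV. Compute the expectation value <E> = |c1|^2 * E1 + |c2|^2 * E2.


<E> = |c1|^2 * E1 + |c2|^2 * E2
= 0.583 * 2.81 + 0.417 * 4.33
= 1.6382 + 1.8056
= 3.4438 eV

3.4438


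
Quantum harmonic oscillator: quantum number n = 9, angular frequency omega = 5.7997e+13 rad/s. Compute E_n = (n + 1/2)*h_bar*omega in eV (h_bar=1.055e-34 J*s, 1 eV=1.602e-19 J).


E = (n + 1/2) * h_bar * omega
= (9 + 0.5) * 1.055e-34 * 5.7997e+13
= 9.5 * 6.1187e-21
= 5.8127e-20 J
= 0.3628 eV

0.3628


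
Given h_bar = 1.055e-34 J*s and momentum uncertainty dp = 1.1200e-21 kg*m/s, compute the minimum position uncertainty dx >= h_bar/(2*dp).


dx = h_bar / (2 * dp)
= 1.055e-34 / (2 * 1.1200e-21)
= 1.055e-34 / 2.2400e-21
= 4.7098e-14 m

4.7098e-14


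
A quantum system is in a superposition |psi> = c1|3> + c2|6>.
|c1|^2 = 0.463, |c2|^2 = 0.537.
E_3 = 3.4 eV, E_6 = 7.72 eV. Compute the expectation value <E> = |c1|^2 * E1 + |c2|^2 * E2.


<E> = |c1|^2 * E1 + |c2|^2 * E2
= 0.463 * 3.4 + 0.537 * 7.72
= 1.5742 + 4.1456
= 5.7198 eV

5.7198


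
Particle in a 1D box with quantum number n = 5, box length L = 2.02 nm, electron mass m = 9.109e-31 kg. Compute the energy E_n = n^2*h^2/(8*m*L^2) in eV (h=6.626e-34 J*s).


E = n^2 * h^2 / (8 * m * L^2)
= 5^2 * (6.626e-34)^2 / (8 * 9.109e-31 * (2.02e-9)^2)
= 25 * 4.3904e-67 / (8 * 9.109e-31 * 4.0804e-18)
= 3.6913e-19 J
= 2.3042 eV

2.3042


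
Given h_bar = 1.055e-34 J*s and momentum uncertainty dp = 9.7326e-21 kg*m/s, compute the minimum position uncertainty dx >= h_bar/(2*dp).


dx = h_bar / (2 * dp)
= 1.055e-34 / (2 * 9.7326e-21)
= 1.055e-34 / 1.9465e-20
= 5.4199e-15 m

5.4199e-15


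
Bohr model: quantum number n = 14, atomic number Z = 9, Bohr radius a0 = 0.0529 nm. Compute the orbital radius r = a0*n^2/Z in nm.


r = a0 * n^2 / Z
= 0.0529 * 14^2 / 9
= 0.0529 * 196 / 9
= 1.152 nm

1.152
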